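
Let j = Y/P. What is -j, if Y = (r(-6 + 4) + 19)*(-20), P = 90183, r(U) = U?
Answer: 340/90183 ≈ 0.0037701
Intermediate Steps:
Y = -340 (Y = ((-6 + 4) + 19)*(-20) = (-2 + 19)*(-20) = 17*(-20) = -340)
j = -340/90183 ≈ -0.0037701
-j = -1*(-340/90183) = 340/90183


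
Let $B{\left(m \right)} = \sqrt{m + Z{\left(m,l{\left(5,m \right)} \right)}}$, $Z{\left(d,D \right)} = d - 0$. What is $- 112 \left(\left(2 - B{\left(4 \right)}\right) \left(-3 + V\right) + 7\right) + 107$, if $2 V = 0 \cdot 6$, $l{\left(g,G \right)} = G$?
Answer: $-5 - 672 \sqrt{2} \approx -955.35$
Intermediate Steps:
$Z{\left(d,D \right)} = d$ ($Z{\left(d,D \right)} = d + 0 = d$)
$V = 0$ ($V = \frac{0 \cdot 6}{2} = \frac{1}{2} \cdot 0 = 0$)
$B{\left(m \right)} = \sqrt{2} \sqrt{m}$ ($B{\left(m \right)} = \sqrt{m + m} = \sqrt{2 m} = \sqrt{2} \sqrt{m}$)
$- 112 \left(\left(2 - B{\left(4 \right)}\right) \left(-3 + V\right) + 7\right) + 107 = - 112 \left(\left(2 - \sqrt{2} \sqrt{4}\right) \left(-3 + 0\right) + 7\right) + 107 = - 112 \left(\left(2 - \sqrt{2} \cdot 2\right) \left(-3\right) + 7\right) + 107 = - 112 \left(\left(2 - 2 \sqrt{2}\right) \left(-3\right) + 7\right) + 107 = - 112 \left(\left(-6 + 6 \sqrt{2}\right) + 7\right) + 107 = - 112 \left(1 + 6 \sqrt{2}\right) + 107 = \left(-112 - 672 \sqrt{2}\right) + 107 = -5 - 672 \sqrt{2}$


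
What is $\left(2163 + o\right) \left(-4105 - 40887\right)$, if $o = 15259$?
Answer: $-783850624$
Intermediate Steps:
$\left(2163 + o\right) \left(-4105 - 40887\right) = \left(2163 + 15259\right) \left(-4105 - 40887\right) = 17422 \left(-44992\right) = -783850624$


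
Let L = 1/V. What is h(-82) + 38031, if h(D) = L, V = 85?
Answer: 3232636/85 ≈ 38031.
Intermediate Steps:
L = 1/85 ≈ 0.011765
h(D) = 1/85
h(-82) + 38031 = 1/85 + 38031 = 3232636/85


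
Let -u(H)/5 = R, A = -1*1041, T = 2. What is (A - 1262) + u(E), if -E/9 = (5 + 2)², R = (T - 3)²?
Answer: -2308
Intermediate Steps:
A = -1041
R = 1 (R = (2 - 3)² = (-1)² = 1)
E = -441 (E = -9*(5 + 2)² = -9*7² = -9*49 = -441)
u(H) = -5 (u(H) = -5*1 = -5)
(A - 1262) + u(E) = (-1041 - 1262) - 5 = -2303 - 5 = -2308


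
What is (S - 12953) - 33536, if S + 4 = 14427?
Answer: -32066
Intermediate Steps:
S = 14423 (S = -4 + 14427 = 14423)
(S - 12953) - 33536 = (14423 - 12953) - 33536 = 1470 - 33536 = -32066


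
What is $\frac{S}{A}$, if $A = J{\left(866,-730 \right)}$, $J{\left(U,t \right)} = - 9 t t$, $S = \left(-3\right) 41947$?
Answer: $\frac{41947}{1598700} \approx 0.026238$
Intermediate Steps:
$S = -125841$
$J{\left(U,t \right)} = - 9 t^{2}$
$A = -4796100$ ($A = - 9 \left(-730\right)^{2} = \left(-9\right) 532900 = -4796100$)
$\frac{S}{A} = - \frac{125841}{-4796100} = \left(-125841\right) \left(- \frac{1}{4796100}\right) = \frac{41947}{1598700}$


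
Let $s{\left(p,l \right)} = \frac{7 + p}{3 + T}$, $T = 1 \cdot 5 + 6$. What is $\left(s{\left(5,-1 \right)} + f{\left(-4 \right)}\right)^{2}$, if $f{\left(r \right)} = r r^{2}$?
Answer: $\frac{195364}{49} \approx 3987.0$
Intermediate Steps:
$T = 11$ ($T = 5 + 6 = 11$)
$s{\left(p,l \right)} = \frac{1}{2} + \frac{p}{14}$ ($s{\left(p,l \right)} = \frac{7 + p}{3 + 11} = \frac{7 + p}{14} = \left(7 + p\right) \frac{1}{14} = \frac{1}{2} + \frac{p}{14}$)
$f{\left(r \right)} = r^{3}$
$\left(s{\left(5,-1 \right)} + f{\left(-4 \right)}\right)^{2} = \left(\left(\frac{1}{2} + \frac{1}{14} \cdot 5\right) + \left(-4\right)^{3}\right)^{2} = \left(\left(\frac{1}{2} + \frac{5}{14}\right) - 64\right)^{2} = \left(\frac{6}{7} - 64\right)^{2} = \left(- \frac{442}{7}\right)^{2} = \frac{195364}{49}$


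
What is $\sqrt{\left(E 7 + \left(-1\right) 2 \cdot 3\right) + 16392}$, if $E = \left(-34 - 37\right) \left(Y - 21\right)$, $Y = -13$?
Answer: $2 \sqrt{8321} \approx 182.44$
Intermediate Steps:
$E = 2414$ ($E = \left(-34 - 37\right) \left(-13 - 21\right) = \left(-71\right) \left(-34\right) = 2414$)
$\sqrt{\left(E 7 + \left(-1\right) 2 \cdot 3\right) + 16392} = \sqrt{\left(2414 \cdot 7 + \left(-1\right) 2 \cdot 3\right) + 16392} = \sqrt{\left(16898 - 6\right) + 16392} = \sqrt{16892 + 16392} = \sqrt{33284} = 2 \sqrt{8321}$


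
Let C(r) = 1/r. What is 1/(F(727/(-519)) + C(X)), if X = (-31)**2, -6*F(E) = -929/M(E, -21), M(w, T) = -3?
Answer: -17298/892751 ≈ -0.019376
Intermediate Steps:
F(E) = -929/18 (F(E) = -(-929)/(6*(-3)) = -(-929)*(-1)/(6*3) = -1/6*929/3 = -929/18)
X = 961
1/(F(727/(-519)) + C(X)) = 1/(-929/18 + 1/961) = 1/(-892751/17298) = -17298/892751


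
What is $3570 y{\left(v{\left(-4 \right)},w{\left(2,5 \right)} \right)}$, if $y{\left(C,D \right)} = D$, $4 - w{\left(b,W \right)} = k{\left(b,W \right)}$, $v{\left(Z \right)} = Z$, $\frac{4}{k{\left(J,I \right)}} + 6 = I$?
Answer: $28560$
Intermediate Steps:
$k{\left(J,I \right)} = \frac{4}{-6 + I}$
$w{\left(b,W \right)} = 4 - \frac{4}{-6 + W}$
$3570 y{\left(v{\left(-4 \right)},w{\left(2,5 \right)} \right)} = 3570 \frac{4 \left(-7 + 5\right)}{-6 + 5} = 3570 \cdot 4 \frac{1}{-1} \left(-2\right) = 3570 \cdot 4 \left(-1\right) \left(-2\right) = 3570 \cdot 8 = 28560$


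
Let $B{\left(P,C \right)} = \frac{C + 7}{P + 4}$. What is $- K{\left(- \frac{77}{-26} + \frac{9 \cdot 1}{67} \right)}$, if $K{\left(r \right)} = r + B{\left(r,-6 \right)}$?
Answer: $- \frac{69697437}{21532862} \approx -3.2368$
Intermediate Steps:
$B{\left(P,C \right)} = \frac{7 + C}{4 + P}$
$K{\left(r \right)} = r + \frac{1}{4 + r}$ ($K{\left(r \right)} = r + \frac{7 - 6}{4 + r} = r + \frac{1}{4 + r} 1 = r + \frac{1}{4 + r}$)
$- K{\left(- \frac{77}{-26} + \frac{9 \cdot 1}{67} \right)} = - \frac{1 + \left(- \frac{77}{-26} + \frac{9 \cdot 1}{67}\right) \left(4 + \left(- \frac{77}{-26} + \frac{9 \cdot 1}{67}\right)\right)}{4 + \left(- \frac{77}{-26} + \frac{9 \cdot 1}{67}\right)} = - \frac{1 + \left(\left(-77\right) \left(- \frac{1}{26}\right) + 9 \cdot \frac{1}{67}\right) \left(4 + \left(\left(-77\right) \left(- \frac{1}{26}\right) + 9 \cdot \frac{1}{67}\right)\right)}{4 + \left(\left(-77\right) \left(- \frac{1}{26}\right) + 9 \cdot \frac{1}{67}\right)} = - \frac{1 + \left(\frac{77}{26} + \frac{9}{67}\right) \left(4 + \left(\frac{77}{26} + \frac{9}{67}\right)\right)}{4 + \left(\frac{77}{26} + \frac{9}{67}\right)} = - \frac{1 + \frac{5393 \left(4 + \frac{5393}{1742}\right)}{1742}}{4 + \frac{5393}{1742}} = - \frac{1 + \frac{5393}{1742} \cdot \frac{12361}{1742}}{\frac{12361}{1742}} = - \frac{1742 \left(1 + \frac{66662873}{3034564}\right)}{12361} = - \frac{1742 \cdot 69697437}{12361 \cdot 3034564} = \left(-1\right) \frac{69697437}{21532862} = - \frac{69697437}{21532862}$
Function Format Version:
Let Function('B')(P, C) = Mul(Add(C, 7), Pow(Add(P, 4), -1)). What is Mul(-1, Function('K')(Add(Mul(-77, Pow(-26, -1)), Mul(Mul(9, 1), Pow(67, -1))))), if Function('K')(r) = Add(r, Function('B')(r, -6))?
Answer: Rational(-69697437, 21532862) ≈ -3.2368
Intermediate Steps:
Function('B')(P, C) = Mul(Pow(Add(4, P), -1), Add(7, C)) (Function('B')(P, C) = Mul(Add(7, C), Pow(Add(4, P), -1)) = Mul(Pow(Add(4, P), -1), Add(7, C)))
Function('K')(r) = Add(r, Pow(Add(4, r), -1)) (Function('K')(r) = Add(r, Mul(Pow(Add(4, r), -1), Add(7, -6))) = Add(r, Mul(Pow(Add(4, r), -1), 1)) = Add(r, Pow(Add(4, r), -1)))
Mul(-1, Function('K')(Add(Mul(-77, Pow(-26, -1)), Mul(Mul(9, 1), Pow(67, -1))))) = Mul(-1, Mul(Pow(Add(4, Add(Mul(-77, Pow(-26, -1)), Mul(Mul(9, 1), Pow(67, -1)))), -1), Add(1, Mul(Add(Mul(-77, Pow(-26, -1)), Mul(Mul(9, 1), Pow(67, -1))), Add(4, Add(Mul(-77, Pow(-26, -1)), Mul(Mul(9, 1), Pow(67, -1)))))))) = Mul(-1, Mul(Pow(Add(4, Add(Mul(-77, Rational(-1, 26)), Mul(9, Rational(1, 67)))), -1), Add(1, Mul(Add(Mul(-77, Rational(-1, 26)), Mul(9, Rational(1, 67))), Add(4, Add(Mul(-77, Rational(-1, 26)), Mul(9, Rational(1, 67)))))))) = Mul(-1, Mul(Pow(Add(4, Add(Rational(77, 26), Rational(9, 67))), -1), Add(1, Mul(Add(Rational(77, 26), Rational(9, 67)), Add(4, Add(Rational(77, 26), Rational(9, 67))))))) = Mul(-1, Mul(Pow(Add(4, Rational(5393, 1742)), -1), Add(1, Mul(Rational(5393, 1742), Add(4, Rational(5393, 1742)))))) = Mul(-1, Mul(Pow(Rational(12361, 1742), -1), Add(1, Mul(Rational(5393, 1742), Rational(12361, 1742))))) = Mul(-1, Mul(Rational(1742, 12361), Add(1, Rational(66662873, 3034564)))) = Mul(-1, Mul(Rational(1742, 12361), Rational(69697437, 3034564))) = Mul(-1, Rational(69697437, 21532862)) = Rational(-69697437, 21532862)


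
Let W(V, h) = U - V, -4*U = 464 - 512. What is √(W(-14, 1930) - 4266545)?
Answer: I*√4266519 ≈ 2065.6*I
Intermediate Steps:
U = 12 (U = -(464 - 512)/4 = -¼*(-48) = 12)
W(V, h) = 12 - V
√(W(-14, 1930) - 4266545) = √((12 - 1*(-14)) - 4266545) = √((12 + 14) - 4266545) = √(26 - 4266545) = √(-4266519) = I*√4266519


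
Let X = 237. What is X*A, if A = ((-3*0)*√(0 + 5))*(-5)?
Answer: 0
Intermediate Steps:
A = 0 (A = (0*√5)*(-5) = 0*(-5) = 0)
X*A = 237*0 = 0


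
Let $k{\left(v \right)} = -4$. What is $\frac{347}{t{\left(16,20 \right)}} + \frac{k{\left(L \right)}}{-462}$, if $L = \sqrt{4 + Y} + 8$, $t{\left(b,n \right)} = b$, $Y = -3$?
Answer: $\frac{80189}{3696} \approx 21.696$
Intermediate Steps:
$L = 9$ ($L = \sqrt{4 - 3} + 8 = \sqrt{1} + 8 = 1 + 8 = 9$)
$\frac{347}{t{\left(16,20 \right)}} + \frac{k{\left(L \right)}}{-462} = \frac{347}{16} - \frac{4}{-462} = 347 \cdot \frac{1}{16} - - \frac{2}{231} = \frac{347}{16} + \frac{2}{231} = \frac{80189}{3696}$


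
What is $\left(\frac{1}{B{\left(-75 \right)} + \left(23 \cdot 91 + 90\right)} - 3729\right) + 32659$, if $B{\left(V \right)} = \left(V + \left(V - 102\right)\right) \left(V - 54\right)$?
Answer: $\frac{1003610631}{34691} \approx 28930.0$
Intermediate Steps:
$B{\left(V \right)} = \left(-102 + 2 V\right) \left(-54 + V\right)$ ($B{\left(V \right)} = \left(V + \left(-102 + V\right)\right) \left(-54 + V\right) = \left(-102 + 2 V\right) \left(-54 + V\right)$)
$\left(\frac{1}{B{\left(-75 \right)} + \left(23 \cdot 91 + 90\right)} - 3729\right) + 32659 = \left(\frac{1}{\left(5508 - -15750 + 2 \left(-75\right)^{2}\right) + \left(23 \cdot 91 + 90\right)} - 3729\right) + 32659 = \left(\frac{1}{\left(5508 + 15750 + 2 \cdot 5625\right) + \left(2093 + 90\right)} - 3729\right) + 32659 = \left(\frac{1}{\left(5508 + 15750 + 11250\right) + 2183} - 3729\right) + 32659 = \left(\frac{1}{32508 + 2183} - 3729\right) + 32659 = \left(\frac{1}{34691} - 3729\right) + 32659 = - \frac{129362738}{34691} + 32659 = \frac{1003610631}{34691}$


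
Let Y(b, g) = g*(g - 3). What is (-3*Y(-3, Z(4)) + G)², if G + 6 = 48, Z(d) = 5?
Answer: 144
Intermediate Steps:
Y(b, g) = g*(-3 + g)
G = 42 (G = -6 + 48 = 42)
(-3*Y(-3, Z(4)) + G)² = (-15*(-3 + 5) + 42)² = (-15*2 + 42)² = (-3*10 + 42)² = (-30 + 42)² = 12² = 144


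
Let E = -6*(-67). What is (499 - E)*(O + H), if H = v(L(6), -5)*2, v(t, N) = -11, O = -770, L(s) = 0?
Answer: -76824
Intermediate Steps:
E = 402
H = -22 (H = -11*2 = -22)
(499 - E)*(O + H) = (499 - 1*402)*(-770 - 22) = (499 - 402)*(-792) = 97*(-792) = -76824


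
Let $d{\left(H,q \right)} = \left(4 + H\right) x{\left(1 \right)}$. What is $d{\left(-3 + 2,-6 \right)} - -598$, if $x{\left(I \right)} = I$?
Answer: $601$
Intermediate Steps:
$d{\left(H,q \right)} = 4 + H$ ($d{\left(H,q \right)} = \left(4 + H\right) 1 = 4 + H$)
$d{\left(-3 + 2,-6 \right)} - -598 = \left(4 + \left(-3 + 2\right)\right) - -598 = \left(4 - 1\right) + 598 = 3 + 598 = 601$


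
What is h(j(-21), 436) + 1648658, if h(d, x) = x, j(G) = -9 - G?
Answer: 1649094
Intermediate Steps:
h(j(-21), 436) + 1648658 = 436 + 1648658 = 1649094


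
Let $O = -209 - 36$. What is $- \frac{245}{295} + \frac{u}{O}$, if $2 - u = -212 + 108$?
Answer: $- \frac{18259}{14455} \approx -1.2632$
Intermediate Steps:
$O = -245$ ($O = -209 - 36 = -245$)
$u = 106$ ($u = 2 - \left(-212 + 108\right) = 2 - -104 = 2 + 104 = 106$)
$- \frac{245}{295} + \frac{u}{O} = - \frac{245}{295} + \frac{106}{-245} = \left(-245\right) \frac{1}{295} + 106 \left(- \frac{1}{245}\right) = - \frac{49}{59} - \frac{106}{245} = - \frac{18259}{14455}$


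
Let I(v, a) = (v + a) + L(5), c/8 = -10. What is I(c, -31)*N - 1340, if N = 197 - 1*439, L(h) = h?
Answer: 24312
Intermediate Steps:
c = -80 (c = 8*(-10) = -80)
I(v, a) = 5 + a + v (I(v, a) = (v + a) + 5 = (a + v) + 5 = 5 + a + v)
N = -242 (N = 197 - 439 = -242)
I(c, -31)*N - 1340 = (5 - 31 - 80)*(-242) - 1340 = -106*(-242) - 1340 = 25652 - 1340 = 24312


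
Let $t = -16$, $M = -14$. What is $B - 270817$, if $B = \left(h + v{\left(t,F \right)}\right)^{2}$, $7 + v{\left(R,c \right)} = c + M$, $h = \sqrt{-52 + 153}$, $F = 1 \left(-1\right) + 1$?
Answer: $-270817 + \left(21 - \sqrt{101}\right)^{2} \approx -2.707 \cdot 10^{5}$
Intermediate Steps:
$F = 0$ ($F = -1 + 1 = 0$)
$h = \sqrt{101} \approx 10.05$
$v{\left(R,c \right)} = -21 + c$ ($v{\left(R,c \right)} = -7 + \left(c - 14\right) = -7 + \left(-14 + c\right) = -21 + c$)
$B = \left(-21 + \sqrt{101}\right)^{2}$ ($B = \left(\sqrt{101} + \left(-21 + 0\right)\right)^{2} = \left(\sqrt{101} - 21\right)^{2} = \left(-21 + \sqrt{101}\right)^{2} \approx 119.91$)
$B - 270817 = \left(21 - \sqrt{101}\right)^{2} - 270817 = -270817 + \left(21 - \sqrt{101}\right)^{2}$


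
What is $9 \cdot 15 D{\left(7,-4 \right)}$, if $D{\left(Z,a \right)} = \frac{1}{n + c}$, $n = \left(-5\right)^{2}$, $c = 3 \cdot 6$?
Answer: $\frac{135}{43} \approx 3.1395$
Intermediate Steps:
$c = 18$
$n = 25$
$D{\left(Z,a \right)} = \frac{1}{43}$ ($D{\left(Z,a \right)} = \frac{1}{25 + 18} = \frac{1}{43}$)
$9 \cdot 15 D{\left(7,-4 \right)} = 9 \cdot 15 \cdot \frac{1}{43} = 135 \cdot \frac{1}{43} = \frac{135}{43}$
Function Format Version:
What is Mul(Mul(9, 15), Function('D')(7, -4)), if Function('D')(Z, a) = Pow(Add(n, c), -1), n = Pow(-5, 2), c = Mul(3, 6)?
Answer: Rational(135, 43) ≈ 3.1395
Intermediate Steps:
c = 18
n = 25
Function('D')(Z, a) = Rational(1, 43) (Function('D')(Z, a) = Pow(Add(25, 18), -1) = Pow(43, -1) = Rational(1, 43))
Mul(Mul(9, 15), Function('D')(7, -4)) = Mul(Mul(9, 15), Rational(1, 43)) = Mul(135, Rational(1, 43)) = Rational(135, 43)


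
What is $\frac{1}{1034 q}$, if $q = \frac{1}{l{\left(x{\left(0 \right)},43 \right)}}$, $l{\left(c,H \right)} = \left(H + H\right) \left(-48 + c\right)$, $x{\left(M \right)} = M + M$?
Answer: $- \frac{2064}{517} \approx -3.9923$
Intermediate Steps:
$x{\left(M \right)} = 2 M$
$l{\left(c,H \right)} = 2 H \left(-48 + c\right)$
$q = - \frac{1}{4128}$ ($q = \frac{1}{2 \cdot 43 \left(-48 + 2 \cdot 0\right)} = \frac{1}{2 \cdot 43 \left(-48 + 0\right)} = \frac{1}{2 \cdot 43 \left(-48\right)} = \frac{1}{-4128} = - \frac{1}{4128} \approx -0.00024225$)
$\frac{1}{1034 q} = \frac{1}{1034 \left(- \frac{1}{4128}\right)} = \frac{1}{1034} \left(-4128\right) = - \frac{2064}{517}$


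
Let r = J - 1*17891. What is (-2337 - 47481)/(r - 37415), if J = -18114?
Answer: 24909/36710 ≈ 0.67853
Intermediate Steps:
r = -36005 (r = -18114 - 1*17891 = -18114 - 17891 = -36005)
(-2337 - 47481)/(r - 37415) = (-2337 - 47481)/(-36005 - 37415) = -49818/(-73420) = -49818*(-1/73420) = 24909/36710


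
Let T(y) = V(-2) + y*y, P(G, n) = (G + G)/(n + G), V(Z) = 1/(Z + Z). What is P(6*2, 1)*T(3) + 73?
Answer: 1159/13 ≈ 89.154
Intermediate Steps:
V(Z) = 1/(2*Z)
P(G, n) = 2*G/(G + n) (P(G, n) = (2*G)/(G + n) = 2*G/(G + n))
T(y) = -¼ + y² (T(y) = (½)/(-2) + y*y = (½)*(-½) + y² = -¼ + y²)
P(6*2, 1)*T(3) + 73 = (2*(6*2)/(6*2 + 1))*(-¼ + 3²) + 73 = (2*12/(12 + 1))*(-¼ + 9) + 73 = (2*12/13)*(35/4) + 73 = (2*12*(1/13))*(35/4) + 73 = (24/13)*(35/4) + 73 = 210/13 + 73 = 1159/13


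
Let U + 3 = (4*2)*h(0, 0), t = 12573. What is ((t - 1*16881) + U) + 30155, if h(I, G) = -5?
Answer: 25804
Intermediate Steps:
U = -43 (U = -3 + (4*2)*(-5) = -3 + 8*(-5) = -3 - 40 = -43)
((t - 1*16881) + U) + 30155 = ((12573 - 1*16881) - 43) + 30155 = ((12573 - 16881) - 43) + 30155 = (-4308 - 43) + 30155 = -4351 + 30155 = 25804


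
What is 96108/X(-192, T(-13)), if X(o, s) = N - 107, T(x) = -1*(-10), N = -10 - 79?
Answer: -24027/49 ≈ -490.35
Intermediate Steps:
N = -89
T(x) = 10
X(o, s) = -196 (X(o, s) = -89 - 107 = -196)
96108/X(-192, T(-13)) = 96108/(-196) = 96108*(-1/196) = -24027/49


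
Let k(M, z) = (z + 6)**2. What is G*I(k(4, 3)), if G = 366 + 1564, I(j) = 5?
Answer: 9650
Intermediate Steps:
k(M, z) = (6 + z)**2
G = 1930
G*I(k(4, 3)) = 1930*5 = 9650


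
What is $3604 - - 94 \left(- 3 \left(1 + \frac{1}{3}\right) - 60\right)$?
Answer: $-2412$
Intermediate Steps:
$3604 - - 94 \left(- 3 \left(1 + \frac{1}{3}\right) - 60\right) = 3604 - - 94 \left(\left(-3\right) \frac{4}{3} - 60\right) = 3604 - - 94 \left(-4 - 60\right) = 3604 - \left(-94\right) \left(-64\right) = 3604 - 6016 = -2412$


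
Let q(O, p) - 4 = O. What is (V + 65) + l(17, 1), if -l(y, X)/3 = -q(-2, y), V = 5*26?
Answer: 201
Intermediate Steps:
q(O, p) = 4 + O
V = 130
l(y, X) = 6 (l(y, X) = -(-3)*(4 - 2) = -(-3)*2 = -3*(-2) = 6)
(V + 65) + l(17, 1) = (130 + 65) + 6 = 195 + 6 = 201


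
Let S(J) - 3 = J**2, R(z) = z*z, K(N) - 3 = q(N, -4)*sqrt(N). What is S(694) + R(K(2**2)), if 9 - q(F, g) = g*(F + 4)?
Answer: 488864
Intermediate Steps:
q(F, g) = 9 - g*(4 + F) (q(F, g) = 9 - g*(F + 4) = 9 - g*(4 + F))
K(N) = 3 + sqrt(N)*(25 + 4*N) (K(N) = 3 + (9 - 4*(-4) - 1*N*(-4))*sqrt(N) = 3 + (9 + 16 + 4*N)*sqrt(N) = 3 + (25 + 4*N)*sqrt(N) = 3 + sqrt(N)*(25 + 4*N))
R(z) = z**2
S(J) = 3 + J**2
S(694) + R(K(2**2)) = (3 + 694**2) + (3 + sqrt(2**2)*(25 + 4*2**2))**2 = (3 + 481636) + (3 + sqrt(4)*(25 + 4*4))**2 = 481639 + (3 + 2*(25 + 16))**2 = 481639 + (3 + 2*41)**2 = 481639 + (3 + 82)**2 = 481639 + 85**2 = 481639 + 7225 = 488864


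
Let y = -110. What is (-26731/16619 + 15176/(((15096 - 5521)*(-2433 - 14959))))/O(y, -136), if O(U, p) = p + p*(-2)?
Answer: -556465358793/47048103153200 ≈ -0.011828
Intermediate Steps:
O(U, p) = -p (O(U, p) = p - 2*p = -p)
(-26731/16619 + 15176/(((15096 - 5521)*(-2433 - 14959))))/O(y, -136) = (-26731/16619 + 15176/(((15096 - 5521)*(-2433 - 14959))))/((-1*(-136))) = (-26731*1/16619 + 15176/((9575*(-17392))))/136 = (-26731/16619 + 15176/(-166528400))*(1/136) = (-26731/16619 + 15176*(-1/166528400))*(1/136) = (-26731/16619 - 1897/20816050)*(1/136) = -556465358793/345941934950*1/136 = -556465358793/47048103153200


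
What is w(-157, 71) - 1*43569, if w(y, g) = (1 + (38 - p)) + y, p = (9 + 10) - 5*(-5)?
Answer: -43731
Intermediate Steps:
p = 44 (p = 19 + 25 = 44)
w(y, g) = -5 + y (w(y, g) = (1 + (38 - 1*44)) + y = (1 + (38 - 44)) + y = (1 - 6) + y = -5 + y)
w(-157, 71) - 1*43569 = (-5 - 157) - 1*43569 = -162 - 43569 = -43731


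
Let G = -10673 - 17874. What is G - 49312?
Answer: -77859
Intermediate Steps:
G = -28547
G - 49312 = -28547 - 49312 = -77859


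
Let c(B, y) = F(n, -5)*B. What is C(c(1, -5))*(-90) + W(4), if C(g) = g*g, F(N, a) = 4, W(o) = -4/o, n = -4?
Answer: -1441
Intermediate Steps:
c(B, y) = 4*B
C(g) = g**2
C(c(1, -5))*(-90) + W(4) = (4*1)**2*(-90) - 4/4 = 4**2*(-90) - 4*1/4 = 16*(-90) - 1 = -1440 - 1 = -1441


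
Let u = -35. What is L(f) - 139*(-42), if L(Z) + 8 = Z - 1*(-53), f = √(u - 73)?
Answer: 5883 + 6*I*√3 ≈ 5883.0 + 10.392*I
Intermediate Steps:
f = 6*I*√3 (f = √(-35 - 73) = √(-108) = 6*I*√3 ≈ 10.392*I)
L(Z) = 45 + Z (L(Z) = -8 + (Z - 1*(-53)) = -8 + (Z + 53) = -8 + (53 + Z) = 45 + Z)
L(f) - 139*(-42) = (45 + 6*I*√3) - 139*(-42) = (45 + 6*I*√3) + 5838 = 5883 + 6*I*√3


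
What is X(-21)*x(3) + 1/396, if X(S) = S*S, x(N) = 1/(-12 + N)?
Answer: -19403/396 ≈ -48.997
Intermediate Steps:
X(S) = S**2
X(-21)*x(3) + 1/396 = (-21)**2/(-12 + 3) + 1/396 = 441/(-9) + 1/396 = 441*(-1/9) + 1/396 = -49 + 1/396 = -19403/396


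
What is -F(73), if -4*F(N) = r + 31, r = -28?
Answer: ¾ ≈ 0.75000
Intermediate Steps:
F(N) = -¾ (F(N) = -(-28 + 31)/4 = -¼*3 = -¾)
-F(73) = -1*(-¾) = ¾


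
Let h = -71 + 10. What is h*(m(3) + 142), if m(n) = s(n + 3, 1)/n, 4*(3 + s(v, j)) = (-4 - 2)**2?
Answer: -8784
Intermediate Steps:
s(v, j) = 6 (s(v, j) = -3 + (-4 - 2)**2/4 = -3 + (1/4)*(-6)**2 = -3 + (1/4)*36 = -3 + 9 = 6)
m(n) = 6/n
h = -61
h*(m(3) + 142) = -61*(6/3 + 142) = -61*(6*(1/3) + 142) = -61*(2 + 142) = -61*144 = -8784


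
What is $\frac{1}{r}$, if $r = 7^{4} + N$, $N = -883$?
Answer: $\frac{1}{1518} \approx 0.00065876$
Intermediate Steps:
$r = 1518$ ($r = 7^{4} - 883 = 2401 - 883 = 1518$)
$\frac{1}{r} = \frac{1}{1518}$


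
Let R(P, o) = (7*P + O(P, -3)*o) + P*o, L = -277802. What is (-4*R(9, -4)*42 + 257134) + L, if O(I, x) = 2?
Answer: -23860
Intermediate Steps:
R(P, o) = 2*o + 7*P + P*o (R(P, o) = (7*P + 2*o) + P*o = (2*o + 7*P) + P*o = 2*o + 7*P + P*o)
(-4*R(9, -4)*42 + 257134) + L = (-4*(2*(-4) + 7*9 + 9*(-4))*42 + 257134) - 277802 = (-4*(-8 + 63 - 36)*42 + 257134) - 277802 = (-4*19*42 + 257134) - 277802 = (-76*42 + 257134) - 277802 = (-3192 + 257134) - 277802 = 253942 - 277802 = -23860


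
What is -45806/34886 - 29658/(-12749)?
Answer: 225334147/222380807 ≈ 1.0133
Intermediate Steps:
-45806/34886 - 29658/(-12749) = -45806*1/34886 - 29658*(-1/12749) = -22903/17443 + 29658/12749 = 225334147/222380807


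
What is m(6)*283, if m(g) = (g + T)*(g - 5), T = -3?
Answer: 849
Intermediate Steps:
m(g) = (-5 + g)*(-3 + g) (m(g) = (g - 3)*(g - 5) = (-3 + g)*(-5 + g) = (-5 + g)*(-3 + g))
m(6)*283 = (15 + 6**2 - 8*6)*283 = (15 + 36 - 48)*283 = 3*283 = 849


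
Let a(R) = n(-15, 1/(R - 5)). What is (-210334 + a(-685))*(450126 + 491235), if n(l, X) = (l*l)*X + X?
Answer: -22770061283941/115 ≈ -1.9800e+11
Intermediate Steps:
n(l, X) = X + X*l² (n(l, X) = l²*X + X = X*l² + X = X + X*l²)
a(R) = 226/(-5 + R) (a(R) = (1 + (-15)²)/(R - 5) = (1 + 225)/(-5 + R) = 226/(-5 + R))
(-210334 + a(-685))*(450126 + 491235) = (-210334 + 226/(-5 - 685))*(450126 + 491235) = (-210334 + 226/(-690))*941361 = (-210334 + 226*(-1/690))*941361 = (-210334 - 113/345)*941361 = -72565343/345*941361 = -22770061283941/115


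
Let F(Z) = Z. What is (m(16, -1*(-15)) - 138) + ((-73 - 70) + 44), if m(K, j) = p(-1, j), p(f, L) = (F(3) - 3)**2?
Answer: -237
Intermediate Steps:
p(f, L) = 0 (p(f, L) = (3 - 3)**2 = 0**2 = 0)
m(K, j) = 0
(m(16, -1*(-15)) - 138) + ((-73 - 70) + 44) = (0 - 138) + ((-73 - 70) + 44) = -138 + (-143 + 44) = -138 - 99 = -237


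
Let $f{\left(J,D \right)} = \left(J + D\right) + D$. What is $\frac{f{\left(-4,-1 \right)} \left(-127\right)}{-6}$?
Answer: $-127$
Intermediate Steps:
$f{\left(J,D \right)} = J + 2 D$ ($f{\left(J,D \right)} = \left(D + J\right) + D = J + 2 D$)
$\frac{f{\left(-4,-1 \right)} \left(-127\right)}{-6} = \frac{\left(-4 + 2 \left(-1\right)\right) \left(-127\right)}{-6} = - \frac{\left(-4 - 2\right) \left(-127\right)}{6} = - \frac{\left(-6\right) \left(-127\right)}{6} = \left(- \frac{1}{6}\right) 762 = -127$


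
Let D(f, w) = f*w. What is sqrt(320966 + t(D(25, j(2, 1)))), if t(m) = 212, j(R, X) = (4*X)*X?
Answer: sqrt(321178) ≈ 566.73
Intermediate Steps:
j(R, X) = 4*X**2
sqrt(320966 + t(D(25, j(2, 1)))) = sqrt(320966 + 212) = sqrt(321178)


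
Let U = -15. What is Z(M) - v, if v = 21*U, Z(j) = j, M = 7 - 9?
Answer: 313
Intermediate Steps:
M = -2
v = -315 (v = 21*(-15) = -315)
Z(M) - v = -2 - 1*(-315) = -2 + 315 = 313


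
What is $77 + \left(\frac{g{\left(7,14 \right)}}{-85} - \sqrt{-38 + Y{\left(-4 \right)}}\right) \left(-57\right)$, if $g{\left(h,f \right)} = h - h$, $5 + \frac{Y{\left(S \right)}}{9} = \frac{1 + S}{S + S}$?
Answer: $77 + \frac{399 i \sqrt{26}}{4} \approx 77.0 + 508.63 i$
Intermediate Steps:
$Y{\left(S \right)} = -45 + \frac{9 \left(1 + S\right)}{2 S}$ ($Y{\left(S \right)} = -45 + 9 \frac{1 + S}{S + S} = -45 + 9 \frac{1 + S}{2 S} = -45 + \frac{9 \left(1 + S\right)}{2 S}$)
$g{\left(h,f \right)} = 0$
$77 + \left(\frac{g{\left(7,14 \right)}}{-85} - \sqrt{-38 + Y{\left(-4 \right)}}\right) \left(-57\right) = 77 + \left(\frac{0}{-85} - \sqrt{-38 + \frac{9 \left(1 - -36\right)}{2 \left(-4\right)}}\right) \left(-57\right) = 77 + \left(0 \left(- \frac{1}{85}\right) - \sqrt{-38 + \frac{9}{2} \left(- \frac{1}{4}\right) \left(1 + 36\right)}\right) \left(-57\right) = 77 + \left(0 - \sqrt{-38 + \frac{9}{2} \left(- \frac{1}{4}\right) 37}\right) \left(-57\right) = 77 + \left(0 - \sqrt{-38 - \frac{333}{8}}\right) \left(-57\right) = 77 + \left(0 - \sqrt{- \frac{637}{8}}\right) \left(-57\right) = 77 + \left(0 - \frac{7 i \sqrt{26}}{4}\right) \left(-57\right) = 77 + - \frac{7 i \sqrt{26}}{4} \left(-57\right) = 77 + \frac{399 i \sqrt{26}}{4}$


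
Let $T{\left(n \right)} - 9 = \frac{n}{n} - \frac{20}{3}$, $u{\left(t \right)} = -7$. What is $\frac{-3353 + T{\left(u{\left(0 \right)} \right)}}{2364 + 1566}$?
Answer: $- \frac{10049}{11790} \approx -0.85233$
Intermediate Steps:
$T{\left(n \right)} = \frac{10}{3}$ ($T{\left(n \right)} = 9 + \left(\frac{n}{n} - \frac{20}{3}\right) = 9 + \left(1 - \frac{20}{3}\right) = 9 - \frac{17}{3} = \frac{10}{3}$)
$\frac{-3353 + T{\left(u{\left(0 \right)} \right)}}{2364 + 1566} = \frac{-3353 + \frac{10}{3}}{2364 + 1566} = - \frac{10049}{3 \cdot 3930} = \left(- \frac{10049}{3}\right) \frac{1}{3930} = - \frac{10049}{11790}$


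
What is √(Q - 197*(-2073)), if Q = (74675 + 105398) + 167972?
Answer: √756426 ≈ 869.73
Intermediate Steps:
Q = 348045 (Q = 180073 + 167972 = 348045)
√(Q - 197*(-2073)) = √(348045 - 197*(-2073)) = √(348045 + 408381) = √756426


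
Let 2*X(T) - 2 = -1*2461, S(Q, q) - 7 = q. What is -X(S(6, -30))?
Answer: 2459/2 ≈ 1229.5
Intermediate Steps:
S(Q, q) = 7 + q
X(T) = -2459/2 (X(T) = 1 + (-1*2461)/2 = 1 + (½)*(-2461) = 1 - 2461/2 = -2459/2)
-X(S(6, -30)) = -1*(-2459/2) = 2459/2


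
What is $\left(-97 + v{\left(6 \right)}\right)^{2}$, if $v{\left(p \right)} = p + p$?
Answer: $7225$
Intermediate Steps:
$v{\left(p \right)} = 2 p$
$\left(-97 + v{\left(6 \right)}\right)^{2} = \left(-97 + 2 \cdot 6\right)^{2} = \left(-97 + 12\right)^{2} = \left(-85\right)^{2} = 7225$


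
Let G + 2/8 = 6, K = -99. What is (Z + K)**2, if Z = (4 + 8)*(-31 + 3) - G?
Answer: 3108169/16 ≈ 1.9426e+5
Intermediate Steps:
G = 23/4 (G = -1/4 + 6 = 23/4 ≈ 5.7500)
Z = -1367/4 (Z = (4 + 8)*(-31 + 3) - 1*23/4 = 12*(-28) - 23/4 = -336 - 23/4 = -1367/4 ≈ -341.75)
(Z + K)**2 = (-1367/4 - 99)**2 = (-1763/4)**2 = 3108169/16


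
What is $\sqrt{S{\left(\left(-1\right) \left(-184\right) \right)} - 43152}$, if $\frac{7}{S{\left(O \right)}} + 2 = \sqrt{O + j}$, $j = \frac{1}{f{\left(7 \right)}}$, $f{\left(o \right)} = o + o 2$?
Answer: $\frac{\sqrt{1812531 - 43152 \sqrt{81165}}}{\sqrt{-42 + \sqrt{81165}}} \approx 207.73 i$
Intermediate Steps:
$f{\left(o \right)} = 3 o$ ($f{\left(o \right)} = o + 2 o = 3 o$)
$j = \frac{1}{21}$ ($j = \frac{1}{3 \cdot 7} = \frac{1}{21} \approx 0.047619$)
$S{\left(O \right)} = \frac{7}{-2 + \sqrt{\frac{1}{21} + O}}$ ($S{\left(O \right)} = \frac{7}{-2 + \sqrt{O + \frac{1}{21}}} = \frac{7}{-2 + \sqrt{\frac{1}{21} + O}}$)
$\sqrt{S{\left(\left(-1\right) \left(-184\right) \right)} - 43152} = \sqrt{\frac{147}{-42 + \sqrt{21} \sqrt{1 + 21 \left(\left(-1\right) \left(-184\right)\right)}} - 43152} = \sqrt{\frac{147}{-42 + \sqrt{21} \sqrt{1 + 21 \cdot 184}} - 43152} = \sqrt{\frac{147}{-42 + \sqrt{21} \sqrt{1 + 3864}} - 43152} = \sqrt{\frac{147}{-42 + \sqrt{21} \sqrt{3865}} - 43152} = \sqrt{\frac{147}{-42 + \sqrt{81165}} - 43152} = \sqrt{-43152 + \frac{147}{-42 + \sqrt{81165}}}$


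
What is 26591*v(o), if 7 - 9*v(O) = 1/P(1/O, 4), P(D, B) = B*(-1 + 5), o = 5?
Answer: 983867/48 ≈ 20497.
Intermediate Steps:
P(D, B) = 4*B (P(D, B) = B*4 = 4*B)
v(O) = 37/48 (v(O) = 7/9 - 1/(9*(4*4)) = 7/9 - ⅑/16 = 7/9 - ⅑*1/16 = 7/9 - 1/144 = 37/48)
26591*v(o) = 26591*(37/48) = 983867/48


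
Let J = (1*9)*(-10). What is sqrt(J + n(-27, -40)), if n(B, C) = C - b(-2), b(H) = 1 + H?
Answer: I*sqrt(129) ≈ 11.358*I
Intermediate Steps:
n(B, C) = 1 + C (n(B, C) = C - (1 - 2) = C - 1*(-1) = C + 1 = 1 + C)
J = -90 (J = 9*(-10) = -90)
sqrt(J + n(-27, -40)) = sqrt(-90 + (1 - 40)) = sqrt(-90 - 39) = sqrt(-129) = I*sqrt(129)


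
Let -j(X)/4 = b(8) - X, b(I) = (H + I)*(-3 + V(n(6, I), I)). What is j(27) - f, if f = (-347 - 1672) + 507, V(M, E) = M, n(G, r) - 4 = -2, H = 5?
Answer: 1672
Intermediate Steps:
n(G, r) = 2 (n(G, r) = 4 - 2 = 2)
b(I) = -5 - I (b(I) = (5 + I)*(-3 + 2) = (5 + I)*(-1) = -5 - I)
f = -1512 (f = -2019 + 507 = -1512)
j(X) = 52 + 4*X (j(X) = -4*((-5 - 1*8) - X) = -4*((-5 - 8) - X) = -4*(-13 - X) = 52 + 4*X)
j(27) - f = (52 + 4*27) - 1*(-1512) = (52 + 108) + 1512 = 160 + 1512 = 1672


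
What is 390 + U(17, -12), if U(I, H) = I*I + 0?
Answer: 679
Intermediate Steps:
U(I, H) = I² (U(I, H) = I² + 0 = I²)
390 + U(17, -12) = 390 + 17² = 390 + 289 = 679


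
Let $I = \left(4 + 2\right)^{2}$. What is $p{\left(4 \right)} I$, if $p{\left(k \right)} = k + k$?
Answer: $288$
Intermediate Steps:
$p{\left(k \right)} = 2 k$
$I = 36$ ($I = 6^{2} = 36$)
$p{\left(4 \right)} I = 2 \cdot 4 \cdot 36 = 8 \cdot 36 = 288$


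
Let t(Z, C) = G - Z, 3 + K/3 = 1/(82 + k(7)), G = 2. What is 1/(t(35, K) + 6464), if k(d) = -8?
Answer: 1/6431 ≈ 0.00015550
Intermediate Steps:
K = -663/74 (K = -9 + 3/(82 - 8) = -9 + 3/74 = -663/74 ≈ -8.9595)
t(Z, C) = 2 - Z
1/(t(35, K) + 6464) = 1/((2 - 1*35) + 6464) = 1/((2 - 35) + 6464) = 1/(-33 + 6464) = 1/6431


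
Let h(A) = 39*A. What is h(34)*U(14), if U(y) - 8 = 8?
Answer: 21216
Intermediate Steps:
U(y) = 16 (U(y) = 8 + 8 = 16)
h(34)*U(14) = (39*34)*16 = 1326*16 = 21216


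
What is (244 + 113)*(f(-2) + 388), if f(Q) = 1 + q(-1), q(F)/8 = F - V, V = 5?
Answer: 121737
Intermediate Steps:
q(F) = -40 + 8*F (q(F) = 8*(F - 1*5) = 8*(F - 5) = 8*(-5 + F) = -40 + 8*F)
f(Q) = -47 (f(Q) = 1 + (-40 + 8*(-1)) = 1 + (-40 - 8) = 1 - 48 = -47)
(244 + 113)*(f(-2) + 388) = (244 + 113)*(-47 + 388) = 357*341 = 121737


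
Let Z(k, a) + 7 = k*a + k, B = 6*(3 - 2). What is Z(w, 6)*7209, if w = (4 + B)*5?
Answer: 2472687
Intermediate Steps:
B = 6 (B = 6*1 = 6)
w = 50 (w = (4 + 6)*5 = 10*5 = 50)
Z(k, a) = -7 + k + a*k (Z(k, a) = -7 + (k*a + k) = -7 + (a*k + k) = -7 + (k + a*k) = -7 + k + a*k)
Z(w, 6)*7209 = (-7 + 50 + 6*50)*7209 = (-7 + 50 + 300)*7209 = 343*7209 = 2472687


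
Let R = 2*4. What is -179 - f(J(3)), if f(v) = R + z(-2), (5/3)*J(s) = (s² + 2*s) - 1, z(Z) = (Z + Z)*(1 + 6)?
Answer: -159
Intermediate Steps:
R = 8
z(Z) = 14*Z (z(Z) = (2*Z)*7 = 14*Z)
J(s) = -⅗ + 3*s²/5 + 6*s/5 (J(s) = 3*((s² + 2*s) - 1)/5 = 3*(-1 + s² + 2*s)/5 = -⅗ + 3*s²/5 + 6*s/5)
f(v) = -20 (f(v) = 8 + 14*(-2) = 8 - 28 = -20)
-179 - f(J(3)) = -179 - 1*(-20) = -179 + 20 = -159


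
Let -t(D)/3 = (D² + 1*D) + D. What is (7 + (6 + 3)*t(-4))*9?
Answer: -1881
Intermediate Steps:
t(D) = -6*D - 3*D² (t(D) = -3*((D² + 1*D) + D) = -3*((D² + D) + D) = -3*((D + D²) + D) = -3*(D² + 2*D) = -6*D - 3*D²)
(7 + (6 + 3)*t(-4))*9 = (7 + (6 + 3)*(-3*(-4)*(2 - 4)))*9 = (7 + 9*(-3*(-4)*(-2)))*9 = (7 + 9*(-24))*9 = (7 - 216)*9 = -209*9 = -1881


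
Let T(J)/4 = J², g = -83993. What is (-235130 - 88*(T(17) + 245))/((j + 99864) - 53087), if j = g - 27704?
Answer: 179209/32460 ≈ 5.5209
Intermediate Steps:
j = -111697 (j = -83993 - 27704 = -111697)
T(J) = 4*J²
(-235130 - 88*(T(17) + 245))/((j + 99864) - 53087) = (-235130 - 88*(4*17² + 245))/((-111697 + 99864) - 53087) = (-235130 - 88*(4*289 + 245))/(-11833 - 53087) = (-235130 - 88*(1156 + 245))/(-64920) = (-235130 - 88*1401)*(-1/64920) = (-235130 - 123288)*(-1/64920) = -358418*(-1/64920) = 179209/32460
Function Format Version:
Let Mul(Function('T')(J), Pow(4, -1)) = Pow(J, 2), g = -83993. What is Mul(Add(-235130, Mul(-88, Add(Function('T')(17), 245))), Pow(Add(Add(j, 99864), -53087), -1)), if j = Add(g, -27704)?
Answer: Rational(179209, 32460) ≈ 5.5209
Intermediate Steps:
j = -111697 (j = Add(-83993, -27704) = -111697)
Function('T')(J) = Mul(4, Pow(J, 2))
Mul(Add(-235130, Mul(-88, Add(Function('T')(17), 245))), Pow(Add(Add(j, 99864), -53087), -1)) = Mul(Add(-235130, Mul(-88, Add(Mul(4, Pow(17, 2)), 245))), Pow(Add(Add(-111697, 99864), -53087), -1)) = Mul(Add(-235130, Mul(-88, Add(Mul(4, 289), 245))), Pow(Add(-11833, -53087), -1)) = Mul(Add(-235130, Mul(-88, Add(1156, 245))), Pow(-64920, -1)) = Mul(Add(-235130, Mul(-88, 1401)), Rational(-1, 64920)) = Mul(Add(-235130, -123288), Rational(-1, 64920)) = Mul(-358418, Rational(-1, 64920)) = Rational(179209, 32460)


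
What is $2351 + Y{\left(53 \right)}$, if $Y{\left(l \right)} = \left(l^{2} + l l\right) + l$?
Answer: $8022$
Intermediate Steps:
$Y{\left(l \right)} = l + 2 l^{2}$ ($Y{\left(l \right)} = \left(l^{2} + l^{2}\right) + l = 2 l^{2} + l = l + 2 l^{2}$)
$2351 + Y{\left(53 \right)} = 2351 + 53 \left(1 + 2 \cdot 53\right) = 2351 + 53 \left(1 + 106\right) = 2351 + 53 \cdot 107 = 2351 + 5671 = 8022$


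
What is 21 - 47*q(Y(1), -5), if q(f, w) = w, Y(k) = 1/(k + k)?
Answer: 256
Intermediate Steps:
Y(k) = 1/(2*k)
21 - 47*q(Y(1), -5) = 21 - 47*(-5) = 21 + 235 = 256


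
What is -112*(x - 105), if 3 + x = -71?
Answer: 20048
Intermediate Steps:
x = -74 (x = -3 - 71 = -74)
-112*(x - 105) = -112*(-74 - 105) = -112*(-179) = 20048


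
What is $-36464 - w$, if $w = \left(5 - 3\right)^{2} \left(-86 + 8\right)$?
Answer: $-36152$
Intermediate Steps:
$w = -312$ ($w = 2^{2} \left(-78\right) = 4 \left(-78\right) = -312$)
$-36464 - w = -36464 - -312 = -36464 + 312 = -36152$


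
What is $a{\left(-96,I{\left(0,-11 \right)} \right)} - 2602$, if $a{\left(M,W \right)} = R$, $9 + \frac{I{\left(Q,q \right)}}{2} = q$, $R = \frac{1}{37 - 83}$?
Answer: $- \frac{119693}{46} \approx -2602.0$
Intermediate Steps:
$R = - \frac{1}{46}$ ($R = \frac{1}{-46} = - \frac{1}{46} \approx -0.021739$)
$I{\left(Q,q \right)} = -18 + 2 q$
$a{\left(M,W \right)} = - \frac{1}{46}$
$a{\left(-96,I{\left(0,-11 \right)} \right)} - 2602 = - \frac{1}{46} - 2602 = - \frac{119693}{46}$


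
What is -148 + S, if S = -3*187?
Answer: -709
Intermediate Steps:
S = -561
-148 + S = -148 - 561 = -709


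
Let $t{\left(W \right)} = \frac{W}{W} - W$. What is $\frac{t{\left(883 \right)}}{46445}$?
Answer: $- \frac{126}{6635} \approx -0.01899$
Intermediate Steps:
$t{\left(W \right)} = 1 - W$
$\frac{t{\left(883 \right)}}{46445} = \frac{1 - 883}{46445} = \left(1 - 883\right) \frac{1}{46445} = \left(-882\right) \frac{1}{46445} = - \frac{126}{6635}$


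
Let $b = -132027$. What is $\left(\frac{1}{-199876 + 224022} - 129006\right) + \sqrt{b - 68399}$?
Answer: $- \frac{3114978875}{24146} + i \sqrt{200426} \approx -1.2901 \cdot 10^{5} + 447.69 i$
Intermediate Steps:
$\left(\frac{1}{-199876 + 224022} - 129006\right) + \sqrt{b - 68399} = \left(\frac{1}{-199876 + 224022} - 129006\right) + \sqrt{-132027 - 68399} = \left(\frac{1}{24146} - 129006\right) + \sqrt{-200426} = \left(\frac{1}{24146} - 129006\right) + i \sqrt{200426} = - \frac{3114978875}{24146} + i \sqrt{200426}$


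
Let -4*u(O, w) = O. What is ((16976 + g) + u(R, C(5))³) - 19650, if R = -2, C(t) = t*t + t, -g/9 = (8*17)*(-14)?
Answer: 115697/8 ≈ 14462.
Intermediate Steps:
g = 17136 (g = -9*8*17*(-14) = -1224*(-14) = -9*(-1904) = 17136)
C(t) = t + t² (C(t) = t² + t = t + t²)
u(O, w) = -O/4
((16976 + g) + u(R, C(5))³) - 19650 = ((16976 + 17136) + (-¼*(-2))³) - 19650 = (34112 + (½)³) - 19650 = (34112 + ⅛) - 19650 = 272897/8 - 19650 = 115697/8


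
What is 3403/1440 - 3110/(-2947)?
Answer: 14507041/4243680 ≈ 3.4185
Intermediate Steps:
3403/1440 - 3110/(-2947) = 3403*(1/1440) - 3110*(-1/2947) = 3403/1440 + 3110/2947 = 14507041/4243680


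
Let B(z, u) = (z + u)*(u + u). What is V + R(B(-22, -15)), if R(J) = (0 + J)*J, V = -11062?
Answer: 1221038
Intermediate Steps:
B(z, u) = 2*u*(u + z) (B(z, u) = (u + z)*(2*u) = 2*u*(u + z))
R(J) = J**2 (R(J) = J*J = J**2)
V + R(B(-22, -15)) = -11062 + (2*(-15)*(-15 - 22))**2 = -11062 + (2*(-15)*(-37))**2 = -11062 + 1110**2 = -11062 + 1232100 = 1221038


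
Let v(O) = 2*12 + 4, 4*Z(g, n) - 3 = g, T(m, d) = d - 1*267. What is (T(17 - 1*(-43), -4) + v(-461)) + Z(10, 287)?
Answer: -959/4 ≈ -239.75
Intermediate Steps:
T(m, d) = -267 + d (T(m, d) = d - 267 = -267 + d)
Z(g, n) = 3/4 + g/4
v(O) = 28 (v(O) = 24 + 4 = 28)
(T(17 - 1*(-43), -4) + v(-461)) + Z(10, 287) = ((-267 - 4) + 28) + (3/4 + (1/4)*10) = (-271 + 28) + (3/4 + 5/2) = -243 + 13/4 = -959/4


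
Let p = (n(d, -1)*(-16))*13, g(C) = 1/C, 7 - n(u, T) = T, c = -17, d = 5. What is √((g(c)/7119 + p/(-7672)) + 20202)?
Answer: √617068649968382003/5526717 ≈ 142.13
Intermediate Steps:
n(u, T) = 7 - T
p = -1664 (p = ((7 - 1*(-1))*(-16))*13 = ((7 + 1)*(-16))*13 = (8*(-16))*13 = -128*13 = -1664)
√((g(c)/7119 + p/(-7672)) + 20202) = √((1/(-17*7119) - 1664/(-7672)) + 20202) = √((-1/17*1/7119 - 1664*(-1/7672)) + 20202) = √((-1/121023 + 208/959) + 20202) = √(3595975/16580151 + 20202) = √(334955806477/16580151) = √617068649968382003/5526717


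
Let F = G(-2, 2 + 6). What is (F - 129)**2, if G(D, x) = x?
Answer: 14641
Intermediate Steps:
F = 8 (F = 2 + 6 = 8)
(F - 129)**2 = (8 - 129)**2 = (-121)**2 = 14641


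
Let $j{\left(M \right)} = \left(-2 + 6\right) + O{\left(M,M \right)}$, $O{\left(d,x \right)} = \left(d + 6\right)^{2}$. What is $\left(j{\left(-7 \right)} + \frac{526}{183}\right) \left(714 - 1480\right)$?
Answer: $- \frac{1103806}{183} \approx -6031.7$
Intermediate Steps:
$O{\left(d,x \right)} = \left(6 + d\right)^{2}$
$j{\left(M \right)} = 4 + \left(6 + M\right)^{2}$ ($j{\left(M \right)} = \left(-2 + 6\right) + \left(6 + M\right)^{2} = 4 + \left(6 + M\right)^{2}$)
$\left(j{\left(-7 \right)} + \frac{526}{183}\right) \left(714 - 1480\right) = \left(\left(4 + \left(6 - 7\right)^{2}\right) + \frac{526}{183}\right) \left(714 - 1480\right) = \left(\left(4 + \left(-1\right)^{2}\right) + 526 \cdot \frac{1}{183}\right) \left(-766\right) = \left(\left(4 + 1\right) + \frac{526}{183}\right) \left(-766\right) = \left(5 + \frac{526}{183}\right) \left(-766\right) = \frac{1441}{183} \left(-766\right) = - \frac{1103806}{183}$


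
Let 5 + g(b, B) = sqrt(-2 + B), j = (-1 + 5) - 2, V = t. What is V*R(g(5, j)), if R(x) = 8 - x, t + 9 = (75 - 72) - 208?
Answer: -2782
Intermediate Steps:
t = -214 (t = -9 + ((75 - 72) - 208) = -9 + (3 - 208) = -9 - 205 = -214)
V = -214
j = 2 (j = 4 - 2 = 2)
g(b, B) = -5 + sqrt(-2 + B)
V*R(g(5, j)) = -214*(8 - (-5 + sqrt(-2 + 2))) = -214*(8 - (-5 + sqrt(0))) = -214*(8 - (-5 + 0)) = -214*(8 - 1*(-5)) = -214*(8 + 5) = -214*13 = -2782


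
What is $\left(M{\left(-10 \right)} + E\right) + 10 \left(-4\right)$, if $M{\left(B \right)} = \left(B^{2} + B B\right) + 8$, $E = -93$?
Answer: $75$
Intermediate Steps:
$M{\left(B \right)} = 8 + 2 B^{2}$ ($M{\left(B \right)} = \left(B^{2} + B^{2}\right) + 8 = 2 B^{2} + 8 = 8 + 2 B^{2}$)
$\left(M{\left(-10 \right)} + E\right) + 10 \left(-4\right) = \left(\left(8 + 2 \left(-10\right)^{2}\right) - 93\right) + 10 \left(-4\right) = \left(\left(8 + 2 \cdot 100\right) - 93\right) - 40 = \left(\left(8 + 200\right) - 93\right) - 40 = \left(208 - 93\right) - 40 = 115 - 40 = 75$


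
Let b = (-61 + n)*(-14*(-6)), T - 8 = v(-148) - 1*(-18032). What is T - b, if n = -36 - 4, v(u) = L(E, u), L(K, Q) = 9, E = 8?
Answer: 26533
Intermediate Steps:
v(u) = 9
n = -40
T = 18049 (T = 8 + (9 - 1*(-18032)) = 8 + (9 + 18032) = 8 + 18041 = 18049)
b = -8484 (b = (-61 - 40)*(-14*(-6)) = -101*84 = -8484)
T - b = 18049 - 1*(-8484) = 18049 + 8484 = 26533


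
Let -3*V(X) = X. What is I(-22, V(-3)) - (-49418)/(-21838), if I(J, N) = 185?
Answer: 1995306/10919 ≈ 182.74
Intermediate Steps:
V(X) = -X/3
I(-22, V(-3)) - (-49418)/(-21838) = 185 - (-49418)/(-21838) = 185 - (-49418)*(-1)/21838 = 185 - 1*24709/10919 = 185 - 24709/10919 = 1995306/10919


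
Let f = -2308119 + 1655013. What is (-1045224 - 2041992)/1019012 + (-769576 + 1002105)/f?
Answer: -563307283561/166380712818 ≈ -3.3857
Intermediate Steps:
f = -653106
(-1045224 - 2041992)/1019012 + (-769576 + 1002105)/f = (-1045224 - 2041992)/1019012 + (-769576 + 1002105)/(-653106) = -3087216*1/1019012 + 232529*(-1/653106) = -771804/254753 - 232529/653106 = -563307283561/166380712818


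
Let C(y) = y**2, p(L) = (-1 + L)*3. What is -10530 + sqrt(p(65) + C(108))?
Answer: -10530 + 4*sqrt(741) ≈ -10421.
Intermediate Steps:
p(L) = -3 + 3*L
-10530 + sqrt(p(65) + C(108)) = -10530 + sqrt((-3 + 3*65) + 108**2) = -10530 + sqrt((-3 + 195) + 11664) = -10530 + sqrt(192 + 11664) = -10530 + sqrt(11856) = -10530 + 4*sqrt(741)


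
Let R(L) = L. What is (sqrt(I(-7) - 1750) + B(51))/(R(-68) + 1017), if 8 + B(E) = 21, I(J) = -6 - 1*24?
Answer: 1/73 + 2*I*sqrt(445)/949 ≈ 0.013699 + 0.044457*I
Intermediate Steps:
I(J) = -30 (I(J) = -6 - 24 = -30)
B(E) = 13 (B(E) = -8 + 21 = 13)
(sqrt(I(-7) - 1750) + B(51))/(R(-68) + 1017) = (sqrt(-30 - 1750) + 13)/(-68 + 1017) = (sqrt(-1780) + 13)/949 = (2*I*sqrt(445) + 13)*(1/949) = (13 + 2*I*sqrt(445))*(1/949) = 1/73 + 2*I*sqrt(445)/949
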